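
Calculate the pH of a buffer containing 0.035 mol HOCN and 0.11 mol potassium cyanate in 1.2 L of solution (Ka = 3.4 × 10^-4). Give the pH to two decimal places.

pH = 3.97

pKa = −log(3.4 × 10^-4) = 3.469
pH = pKa + log([A⁻]/[HA]) = 3.469 + log(0.11/0.035)
pH = 3.469 + (+0.497) = 3.97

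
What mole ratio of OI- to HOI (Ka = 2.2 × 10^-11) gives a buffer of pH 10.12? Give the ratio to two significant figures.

pKa = -log(2.2 × 10^-11) = 10.658
pH = pKa + log(r) ⇒ log(r) = 10.12 − 10.658 = -0.538
r = [OI-]/[HOI] = 10^(-0.538) = 0.29

ratio = 0.29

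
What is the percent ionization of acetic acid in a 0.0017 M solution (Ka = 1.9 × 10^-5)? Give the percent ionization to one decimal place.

CH3COOH ⇌ CH3COO- + H+; let x = [H+] at equilibrium.
Solve x² + 1.9e-05x − 3.23e-08 = 0 → x = 1.70 × 10^-4 M
Fraction ionized = 1.70 × 10^-4 / 0.0017 = 0.1000 → 10.0%

10.0%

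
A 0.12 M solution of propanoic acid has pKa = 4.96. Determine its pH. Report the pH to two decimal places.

pH = 2.94

CH3CH2COOH ⇌ CH3CH2COO- + H+
Ka = 10^(−4.96) = 1.10 × 10^-5
Ka = [H+]²/(0.12 − [H+]) = 1.10 × 10^-5
Since Ka ≪ C₀, [H+] ≈ √(Ka·C₀) = 1.15 × 10^-3 M.
Check: 0.96% ionized — well under 5%, approximation valid.
pH = −log(1.15 × 10^-3) = 2.94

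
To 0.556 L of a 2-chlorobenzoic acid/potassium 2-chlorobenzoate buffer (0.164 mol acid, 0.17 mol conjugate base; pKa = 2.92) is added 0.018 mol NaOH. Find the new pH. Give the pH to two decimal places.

pH = 3.03

OH- converts ClC6H4COOH to ClC6H4COO-: ClC6H4COOH → 0.146 mol, ClC6H4COO- → 0.188 mol.
Henderson–Hasselbalch with mole ratio 0.188/0.146: pH = 2.92 + (+0.110)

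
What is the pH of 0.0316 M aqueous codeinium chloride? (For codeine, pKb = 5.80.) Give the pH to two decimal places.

C18H22NO3+ is the conjugate acid of the weak base C18H21NO3.
Kb = 10^(−5.80) = 1.58 × 10^-6
Ka = Kw/Kb = 1.0×10^-14 / 1.58 × 10^-6 = 6.33 × 10^-9
From the ICE table, Ka = [H+]²/(0.0316 − [H+]) = 6.33 × 10^-9.
Assume [H+] ≪ 0.0316: [H+] ≈ √(6.33 × 10^-9 × 0.0316) = 1.41 × 10^-5 M
Check: 0.045% ionized — well under 5%, approximation valid.
pH = −log[H+] = −log(1.41 × 10^-5) = 4.85

pH = 4.85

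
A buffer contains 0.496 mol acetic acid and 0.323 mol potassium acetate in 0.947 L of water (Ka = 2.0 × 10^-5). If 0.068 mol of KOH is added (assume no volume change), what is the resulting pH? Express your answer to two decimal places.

pH = 4.66

After neutralization: n(CH3COOH) = 0.428 mol, n(CH3COO-) = 0.391 mol.
pKa = −log(2.0 × 10^-5) = 4.699
pH = pKa + log([A⁻]/[HA]) = 4.699 + log(0.391/0.428) = 4.699 -0.039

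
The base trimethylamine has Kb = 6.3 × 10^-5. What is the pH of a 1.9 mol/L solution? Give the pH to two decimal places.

(CH3)3N + H2O ⇌ (CH3)3NH+ + OH-
From the ICE table, Kb = [OH-]²/(1.9 − [OH-]) = 6.3 × 10^-5.
Neglecting [OH-] in the denominator: [OH-] = √(6.3 × 10^-5 × 1.9) = 1.09 × 10^-2 M
pOH = −log(1.09 × 10^-2) = 1.96; pH = 14.00 − 1.96 = 12.04

pH = 12.04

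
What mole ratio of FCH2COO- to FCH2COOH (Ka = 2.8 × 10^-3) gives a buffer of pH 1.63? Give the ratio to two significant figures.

ratio = 0.12

pKa = -log(2.8 × 10^-3) = 2.553
pH = pKa + log(r) ⇒ log(r) = 1.63 − 2.553 = -0.923
r = [FCH2COO-]/[FCH2COOH] = 10^(-0.923) = 0.119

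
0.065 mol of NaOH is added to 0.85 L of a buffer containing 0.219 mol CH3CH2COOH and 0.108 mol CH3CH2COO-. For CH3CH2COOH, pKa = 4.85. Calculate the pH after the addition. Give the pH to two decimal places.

After neutralization: n(CH3CH2COOH) = 0.154 mol, n(CH3CH2COO-) = 0.173 mol.
pH = pKa + log([A⁻]/[HA]) = 4.85 + log(0.173/0.154) = 4.85 +0.051

pH = 4.90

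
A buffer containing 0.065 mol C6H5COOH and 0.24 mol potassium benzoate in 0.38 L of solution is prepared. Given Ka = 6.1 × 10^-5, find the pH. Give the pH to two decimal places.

pH = 4.78

pKa = −log(6.1 × 10^-5) = 4.215
Henderson–Hasselbalch: pH = pKa + log([C6H5COO-]/[C6H5COOH]) = 4.215 + log(0.24/0.065)
pH = 4.215 + (+0.567) = 4.78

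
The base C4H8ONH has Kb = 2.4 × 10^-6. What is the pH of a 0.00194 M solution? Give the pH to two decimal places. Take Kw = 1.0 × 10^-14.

pH = 9.83

C4H8ONH + H2O ⇌ C4H8ONH2+ + OH-
Kb = x²/(0.00194 − x) = 2.4 × 10^-6
Assume x ≪ 0.00194: x ≈ √(2.4 × 10^-6 × 0.00194) = 6.82 × 10^-5 M
Check: 3.5% ionized — well under 5%, approximation valid.
pOH = −log(6.82 × 10^-5) = 4.17; pH = 14.00 − 4.17 = 9.83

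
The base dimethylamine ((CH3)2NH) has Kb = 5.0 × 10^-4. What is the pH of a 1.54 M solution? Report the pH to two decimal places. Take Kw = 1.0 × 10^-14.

(CH3)2NH + H2O ⇌ (CH3)2NH2+ + OH-
From the ICE table, Kb = x²/(1.54 − x) = 5.0 × 10^-4.
Assume x ≪ 1.54: x ≈ √(5.0 × 10^-4 × 1.54) = 2.77 × 10^-2 M
Check: 1.8% ionized — well under 5%, approximation valid.
pOH = 1.56, so pH = 14.00 − pOH = 12.44

pH = 12.44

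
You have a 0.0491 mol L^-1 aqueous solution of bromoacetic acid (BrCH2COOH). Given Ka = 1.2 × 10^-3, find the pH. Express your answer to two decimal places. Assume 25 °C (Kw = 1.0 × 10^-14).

pH = 2.15

BrCH2COOH ⇌ BrCH2COO- + H+
From the ICE table, Ka = [H+]²/(0.0491 − [H+]) = 1.2 × 10^-3.
The 5% rule fails; solving [H+]² + Ka·[H+] − Ka·C₀ = 0 exactly:
[H+] = [−0.0012 + √(0.0012² + 0.000236)]/2 = 7.10 × 10^-3 M
pH = −log(7.10 × 10^-3) = 2.15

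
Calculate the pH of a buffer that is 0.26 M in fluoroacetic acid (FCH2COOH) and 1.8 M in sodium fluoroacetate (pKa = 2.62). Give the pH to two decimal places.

pH = 3.46

Henderson–Hasselbalch: pH = pKa + log([FCH2COO-]/[FCH2COOH]) = 2.62 + log(1.8/0.26)
pH = 2.62 + (+0.840) = 3.46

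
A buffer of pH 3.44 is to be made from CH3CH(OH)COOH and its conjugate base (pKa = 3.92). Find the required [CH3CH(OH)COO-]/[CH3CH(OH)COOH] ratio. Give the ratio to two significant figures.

ratio = 0.33

pH = pKa + log(r) ⇒ log(r) = 3.44 − 3.92 = -0.48
r = [CH3CH(OH)COO-]/[CH3CH(OH)COOH] = 10^(-0.48) = 0.331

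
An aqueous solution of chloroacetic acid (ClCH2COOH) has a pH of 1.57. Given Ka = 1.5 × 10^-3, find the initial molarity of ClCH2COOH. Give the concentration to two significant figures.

C₀ = 5.1 × 10^-1 M

[H+] = 10^(-1.57) = 2.69 × 10^-2 M = x
Ka = x²/(C₀ − x) ⇒ C₀ = x + x²/Ka
C₀ = 2.69 × 10^-2 + (2.69 × 10^-2)²/(1.5 × 10^-3) = 5.09 × 10^-1 M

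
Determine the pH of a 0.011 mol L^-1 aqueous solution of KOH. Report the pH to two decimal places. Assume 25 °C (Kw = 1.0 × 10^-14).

pH = 12.04

KOH is a strong base; [OH-] = 0.011 M.
pOH = -log(0.011) = 1.96
pH = 14.00 - 1.96 = 12.04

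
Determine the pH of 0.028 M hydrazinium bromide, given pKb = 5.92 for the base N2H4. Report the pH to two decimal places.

N2H5+ is the conjugate acid of the weak base N2H4.
Kb = 10^(−5.92) = 1.20 × 10^-6
Ka = Kw/Kb = 1.0×10^-14 / 1.20 × 10^-6 = 8.33 × 10^-9
From the ICE table, Ka = [H+]²/(0.028 − [H+]) = 8.33 × 10^-9.
Neglecting [H+] in the denominator: [H+] = √(8.33 × 10^-9 × 0.028) = 1.53 × 10^-5 M
([H+]/C₀ = 0.055% < 5%, so the approximation holds.)
pH = −log(1.53 × 10^-5) = 4.82

pH = 4.82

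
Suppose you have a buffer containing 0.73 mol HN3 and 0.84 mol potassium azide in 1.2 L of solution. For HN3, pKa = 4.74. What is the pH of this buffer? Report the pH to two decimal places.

Henderson–Hasselbalch: pH = pKa + log([N3-]/[HN3]) = 4.74 + log(0.84/0.73)
pH = 4.74 + (+0.061) = 4.80

pH = 4.80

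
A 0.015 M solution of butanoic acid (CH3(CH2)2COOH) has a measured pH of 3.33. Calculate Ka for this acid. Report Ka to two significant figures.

[H+] = 10^(-3.33) = 4.68 × 10^-4 M
At equilibrium [HA] = 0.015 − 4.68 × 10^-4 = 1.45 × 10^-2 M
Ka = [H+][A-]/[HA] = (4.68 × 10^-4)² / 1.45 × 10^-2 = 1.5 × 10^-5

Ka = 1.5 × 10^-5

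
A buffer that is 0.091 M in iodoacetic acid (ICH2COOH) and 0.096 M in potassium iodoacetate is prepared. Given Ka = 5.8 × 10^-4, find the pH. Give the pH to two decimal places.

pH = 3.26

pKa = −log(5.8 × 10^-4) = 3.237
pH = pKa + log([A⁻]/[HA]) = 3.237 + log(0.096/0.091)
pH = 3.237 + (+0.023) = 3.26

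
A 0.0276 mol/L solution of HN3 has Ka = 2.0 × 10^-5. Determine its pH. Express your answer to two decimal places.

HN3 ⇌ N3- + H+
Let x = [H+] at equilibrium. Ka = x²/(0.0276 − x).
Neglecting x in the denominator: x = √(2.0 × 10^-5 × 0.0276) = 7.43 × 10^-4 M
Check: 2.7% ionized — well under 5%, approximation valid.
pH = −log[H+] = −log(7.43 × 10^-4) = 3.13

pH = 3.13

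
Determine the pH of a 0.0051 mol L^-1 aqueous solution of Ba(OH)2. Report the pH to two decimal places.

Ba(OH)2 is a strong base (each formula unit releases 2 OH-); [OH-] = 0.0102 M.
pOH = -log(0.0102) = 1.99
pH = 14.00 - 1.99 = 12.01

pH = 12.01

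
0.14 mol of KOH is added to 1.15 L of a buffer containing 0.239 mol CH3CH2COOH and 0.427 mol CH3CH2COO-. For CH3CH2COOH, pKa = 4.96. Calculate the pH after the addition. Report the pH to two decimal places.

pH = 5.72

OH- converts CH3CH2COOH to CH3CH2COO-: CH3CH2COOH → 0.099 mol, CH3CH2COO- → 0.567 mol.
Henderson–Hasselbalch with mole ratio 0.567/0.099: pH = 4.96 + (+0.758)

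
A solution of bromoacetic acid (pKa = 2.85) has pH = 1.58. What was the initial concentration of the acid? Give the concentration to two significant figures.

C₀ = 5.2 × 10^-1 M

[H+] = 10^(-1.58) = 2.63 × 10^-2 M = x
Ka = 10^(−2.85) = 1.41 × 10^-3
Ka = x²/(C₀ − x) ⇒ C₀ = x + x²/Ka
C₀ = 2.63 × 10^-2 + (2.63 × 10^-2)²/(1.41 × 10^-3) = 5.17 × 10^-1 M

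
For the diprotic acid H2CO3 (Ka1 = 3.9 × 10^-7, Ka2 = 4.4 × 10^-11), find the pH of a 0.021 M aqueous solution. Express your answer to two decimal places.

pH = 4.04

Ka1 ≫ Ka2, so treat the first dissociation as the only significant source of H+.
Ka1 = x²/(0.021 − x) = 3.9 × 10^-7
x ≈ √(3.9 × 10^-7 × 0.021) = 9.05 × 10^-5 M
pH = −log(9.05 × 10^-5) = 4.04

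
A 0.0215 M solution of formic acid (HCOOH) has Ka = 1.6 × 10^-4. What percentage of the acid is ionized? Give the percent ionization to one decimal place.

8.3%

HCOOH ⇌ HCOO- + H+; let x = [H+] at equilibrium.
Ka = x²/(C₀ − x); solving the quadratic gives x = 1.78 × 10^-3 M.
Fraction ionized = 1.78 × 10^-3 / 0.0215 = 0.0828 → 8.3%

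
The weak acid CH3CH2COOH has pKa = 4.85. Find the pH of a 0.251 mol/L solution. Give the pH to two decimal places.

pH = 2.73

CH3CH2COOH ⇌ CH3CH2COO- + H+
Ka = 10^(−4.85) = 1.41 × 10^-5
From the ICE table, Ka = [H+]²/(0.251 − [H+]) = 1.41 × 10^-5.
Assume [H+] ≪ 0.251: [H+] ≈ √(1.41 × 10^-5 × 0.251) = 1.88 × 10^-3 M
Check: 0.75% ionized — well under 5%, approximation valid.
pH = −log[H+] = −log(1.88 × 10^-3) = 2.73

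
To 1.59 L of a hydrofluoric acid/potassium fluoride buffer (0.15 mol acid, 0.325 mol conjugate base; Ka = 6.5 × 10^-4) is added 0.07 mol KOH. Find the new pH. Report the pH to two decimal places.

pH = 3.88

OH- converts HF to F-: HF → 0.08 mol, F- → 0.395 mol.
pKa = −log(6.5 × 10^-4) = 3.187
pH = pKa + log([A⁻]/[HA]) = 3.187 + log(0.395/0.08) = 3.187 +0.694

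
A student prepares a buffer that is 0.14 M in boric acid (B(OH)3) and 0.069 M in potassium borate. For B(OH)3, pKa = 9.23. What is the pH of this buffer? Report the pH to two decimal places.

pH = 8.92

pH = pKa + log([A⁻]/[HA]) = 9.23 + log(0.069/0.14)
pH = 9.23 + (-0.307) = 8.92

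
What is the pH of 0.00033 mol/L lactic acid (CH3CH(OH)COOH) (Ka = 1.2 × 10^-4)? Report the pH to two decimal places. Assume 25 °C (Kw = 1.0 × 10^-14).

CH3CH(OH)COOH ⇌ CH3CH(OH)COO- + H+
From the ICE table, Ka = [H+]²/(0.00033 − [H+]) = 1.2 × 10^-4.
[H+] is not negligible relative to C₀; solve [H+]² + 0.00012·[H+] − 3.96e-08 = 0.
[H+] = [−0.00012 + √(0.00012² + 1.58e-07)]/2 = 1.48 × 10^-4 M
pH = −log(1.48 × 10^-4) = 3.83

pH = 3.83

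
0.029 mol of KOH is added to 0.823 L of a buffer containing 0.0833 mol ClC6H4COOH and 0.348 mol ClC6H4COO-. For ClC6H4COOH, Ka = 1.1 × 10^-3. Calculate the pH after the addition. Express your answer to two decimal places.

OH- converts ClC6H4COOH to ClC6H4COO-: ClC6H4COOH → 0.0543 mol, ClC6H4COO- → 0.377 mol.
pKa = −log(1.1 × 10^-3) = 2.959
pH = pKa + log(n_ClC6H4COO-/n_ClC6H4COOH) = 2.959 + log(0.377/0.0543) = 2.959 + (+0.842)

pH = 3.80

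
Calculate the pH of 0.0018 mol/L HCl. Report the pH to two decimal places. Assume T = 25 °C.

HCl is a strong acid and dissociates completely, so [H+] = 0.0018 M.
pH = -log(0.0018) = 2.74

pH = 2.74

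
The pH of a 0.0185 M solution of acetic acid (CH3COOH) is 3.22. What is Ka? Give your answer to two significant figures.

[H+] = 10^(-3.22) = 6.03 × 10^-4 M
At equilibrium [HA] = 0.0185 − 6.03 × 10^-4 = 1.79 × 10^-2 M
Ka = [H+][A-]/[HA] = (6.03 × 10^-4)² / 1.79 × 10^-2 = 2.0 × 10^-5

Ka = 2.0 × 10^-5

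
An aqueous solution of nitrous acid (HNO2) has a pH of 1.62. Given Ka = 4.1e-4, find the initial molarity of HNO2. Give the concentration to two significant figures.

C₀ = 1.4 M

[H+] = 10^(-1.62) = 2.40 × 10^-2 M = x
Ka = x²/(C₀ − x) ⇒ C₀ = x + x²/Ka
C₀ = 2.40 × 10^-2 + (2.40 × 10^-2)²/(4.1 × 10^-4) = 1.43 M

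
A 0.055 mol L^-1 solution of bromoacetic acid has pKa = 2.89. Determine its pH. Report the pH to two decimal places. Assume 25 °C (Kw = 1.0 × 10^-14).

pH = 2.11

BrCH2COOH ⇌ BrCH2COO- + H+
Ka = 10^(−2.89) = 1.29 × 10^-3
Ka = [H+]²/(0.055 − [H+]) = 1.29 × 10^-3
[H+] is not negligible relative to C₀; solve [H+]² + 0.00129·[H+] − 7.09e-05 = 0.
[H+] = [−0.00129 + √(0.00129² + 0.000284)]/2 = 7.80 × 10^-3 M
pH = −log[H+] = −log(7.80 × 10^-3) = 2.11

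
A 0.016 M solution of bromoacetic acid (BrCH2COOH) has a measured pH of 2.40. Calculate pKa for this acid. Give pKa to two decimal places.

[H+] = 10^(-2.40) = 3.98 × 10^-3 M
At equilibrium [HA] = 0.016 − 3.98 × 10^-3 = 1.20 × 10^-2 M
Ka = [H+][A-]/[HA] = (3.98 × 10^-3)² / 1.20 × 10^-2 = 1.32 × 10^-3
pKa = -log(1.32 × 10^-3) = 2.88

pKa = 2.88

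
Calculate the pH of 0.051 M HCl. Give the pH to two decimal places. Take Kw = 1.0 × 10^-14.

pH = 1.29

HCl is a strong acid and dissociates completely, so [H+] = 0.051 M.
pH = -log(0.051) = 1.29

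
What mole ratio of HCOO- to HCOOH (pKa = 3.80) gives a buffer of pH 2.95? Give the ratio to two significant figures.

ratio = 0.14

pH = pKa + log(r) ⇒ log(r) = 2.95 − 3.80 = -0.85
r = [HCOO-]/[HCOOH] = 10^(-0.85) = 0.141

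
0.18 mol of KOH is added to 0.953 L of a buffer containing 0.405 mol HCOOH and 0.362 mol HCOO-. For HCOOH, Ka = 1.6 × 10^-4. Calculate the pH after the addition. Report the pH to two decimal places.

pH = 4.18

After neutralization: n(HCOOH) = 0.225 mol, n(HCOO-) = 0.542 mol.
pKa = −log(1.6 × 10^-4) = 3.796
Henderson–Hasselbalch with mole ratio 0.542/0.225: pH = 3.796 + (+0.382)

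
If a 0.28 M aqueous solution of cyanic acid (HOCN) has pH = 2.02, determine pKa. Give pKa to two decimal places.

[H+] = 10^(-2.02) = 9.55 × 10^-3 M
At equilibrium [HA] = 0.28 − 9.55 × 10^-3 = 2.70 × 10^-1 M
Ka = [H+][A-]/[HA] = (9.55 × 10^-3)² / 2.70 × 10^-1 = 3.38 × 10^-4
pKa = -log(3.38 × 10^-4) = 3.47

pKa = 3.47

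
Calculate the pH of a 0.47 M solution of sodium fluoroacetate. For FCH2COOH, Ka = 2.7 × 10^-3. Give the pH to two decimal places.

pH = 8.12

FCH2COO- is the conjugate base of the weak acid FCH2COOH.
Kb = Kw/Ka = 1.0×10^-14 / 2.7 × 10^-3 = 3.70 × 10^-12
Kb = [OH-]²/(0.47 − [OH-]) = 3.70 × 10^-12
Neglecting [OH-] in the denominator: [OH-] = √(3.70 × 10^-12 × 0.47) = 1.32 × 10^-6 M
Check: 0.00028% ionized — well under 5%, approximation valid.
pOH = 5.88, so pH = 14.00 − pOH = 8.12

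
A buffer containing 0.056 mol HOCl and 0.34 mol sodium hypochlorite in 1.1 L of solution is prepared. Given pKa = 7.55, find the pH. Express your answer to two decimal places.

Henderson–Hasselbalch: pH = pKa + log([OCl-]/[HOCl]) = 7.55 + log(0.34/0.056)
pH = 7.55 + (+0.783) = 8.33

pH = 8.33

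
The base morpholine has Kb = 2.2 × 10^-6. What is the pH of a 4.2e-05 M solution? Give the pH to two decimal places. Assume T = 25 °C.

C4H8ONH + H2O ⇌ C4H8ONH2+ + OH-
Kb = [OH-]²/(4.2e-05 − [OH-]) = 2.2 × 10^-6
[OH-] is not negligible relative to C₀; solve [OH-]² + 2.2e-06·[OH-] − 9.24e-11 = 0.
[OH-] = [−2.2e-06 + √(2.2e-06² + 3.7e-10)]/2 = 8.58 × 10^-6 M
pOH = 5.07, so pH = 14.00 − pOH = 8.93

pH = 8.93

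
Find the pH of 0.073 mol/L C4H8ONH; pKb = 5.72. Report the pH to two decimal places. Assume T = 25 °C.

C4H8ONH + H2O ⇌ C4H8ONH2+ + OH-
Kb = 10^(−5.72) = 1.91 × 10^-6
From the ICE table, Kb = x²/(0.073 − x) = 1.91 × 10^-6.
Since Kb ≪ C₀, x ≈ √(Kb·C₀) = 3.73 × 10^-4 M.
Check: 0.51% ionized — well under 5%, approximation valid.
pOH = −log(3.73 × 10^-4) = 3.43; pH = 14.00 − 3.43 = 10.57

pH = 10.57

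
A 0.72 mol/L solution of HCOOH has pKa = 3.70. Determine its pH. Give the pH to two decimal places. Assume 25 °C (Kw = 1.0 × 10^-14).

HCOOH ⇌ HCOO- + H+
Ka = 10^(−3.70) = 2.00 × 10^-4
From the ICE table, Ka = x²/(0.72 − x) = 2.00 × 10^-4.
Assume x ≪ 0.72: x ≈ √(2.00 × 10^-4 × 0.72) = 1.20 × 10^-2 M
pH = −log(1.20 × 10^-2) = 1.92

pH = 1.92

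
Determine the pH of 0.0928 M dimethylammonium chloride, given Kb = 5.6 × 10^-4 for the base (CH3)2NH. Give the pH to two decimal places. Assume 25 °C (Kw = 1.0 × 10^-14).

pH = 5.89

(CH3)2NH2+ is the conjugate acid of the weak base (CH3)2NH.
Ka = Kw/Kb = 1.0×10^-14 / 5.6 × 10^-4 = 1.79 × 10^-11
From the ICE table, Ka = x²/(0.0928 − x) = 1.79 × 10^-11.
Since Ka ≪ C₀, x ≈ √(Ka·C₀) = 1.29 × 10^-6 M.
pH = −log[H+] = −log(1.29 × 10^-6) = 5.89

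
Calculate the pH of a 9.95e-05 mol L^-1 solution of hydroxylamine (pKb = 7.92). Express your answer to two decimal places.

pH = 8.04

NH2OH + H2O ⇌ NH3OH+ + OH-
Kb = 10^(−7.92) = 1.20 × 10^-8
From the ICE table, Kb = x²/(9.95e-05 − x) = 1.20 × 10^-8.
Since Kb ≪ C₀, x ≈ √(Kb·C₀) = 1.09 × 10^-6 M.
pOH = −log(1.09 × 10^-6) = 5.96; pH = 14.00 − 5.96 = 8.04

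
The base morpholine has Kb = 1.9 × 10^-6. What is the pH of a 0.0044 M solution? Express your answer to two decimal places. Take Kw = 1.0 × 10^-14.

pH = 9.96

C4H8ONH + H2O ⇌ C4H8ONH2+ + OH-
Kb = [OH-]²/(0.0044 − [OH-]) = 1.9 × 10^-6
Neglecting [OH-] in the denominator: [OH-] = √(1.9 × 10^-6 × 0.0044) = 9.14 × 10^-5 M
pOH = 4.04, so pH = 14.00 − pOH = 9.96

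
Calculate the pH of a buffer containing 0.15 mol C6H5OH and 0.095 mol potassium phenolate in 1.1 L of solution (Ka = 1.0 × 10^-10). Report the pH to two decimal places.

pKa = −log(1.0 × 10^-10) = 10.000
pH = pKa + log([A⁻]/[HA]) = 10.000 + log(0.095/0.15)
pH = 10.000 + (-0.198) = 9.80

pH = 9.80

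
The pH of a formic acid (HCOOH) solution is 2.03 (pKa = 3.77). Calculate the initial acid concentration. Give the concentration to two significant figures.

C₀ = 5.2 × 10^-1 M

[H+] = 10^(-2.03) = 9.33 × 10^-3 M = x
Ka = 10^(−3.77) = 1.70 × 10^-4
Ka = x²/(C₀ − x) ⇒ C₀ = x + x²/Ka
C₀ = 9.33 × 10^-3 + (9.33 × 10^-3)²/(1.70 × 10^-4) = 5.21 × 10^-1 M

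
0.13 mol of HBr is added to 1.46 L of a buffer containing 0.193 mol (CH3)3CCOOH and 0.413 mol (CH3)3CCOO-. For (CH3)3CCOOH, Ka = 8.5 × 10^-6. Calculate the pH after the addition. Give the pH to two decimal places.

pH = 5.01

Added H+ converts (CH3)3CCOO- to (CH3)3CCOOH: (CH3)3CCOOH → 0.323 mol, (CH3)3CCOO- → 0.283 mol.
pKa = −log(8.5 × 10^-6) = 5.071
pH = pKa + log(n_(CH3)3CCOO-/n_(CH3)3CCOOH) = 5.071 + log(0.283/0.323) = 5.071 + (-0.057)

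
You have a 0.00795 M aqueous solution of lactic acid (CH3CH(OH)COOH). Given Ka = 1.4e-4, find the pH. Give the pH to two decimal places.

CH3CH(OH)COOH ⇌ CH3CH(OH)COO- + H+
Ka = [H+]²/(0.00795 − [H+]) = 1.4 × 10^-4
[H+] is not negligible relative to C₀; solve [H+]² + 0.00014·[H+] − 1.11e-06 = 0.
[H+] = (−Ka + √(Ka² + 4·Ka·C₀))/2 = 9.87 × 10^-4 M
pH = −log(9.87 × 10^-4) = 3.01

pH = 3.01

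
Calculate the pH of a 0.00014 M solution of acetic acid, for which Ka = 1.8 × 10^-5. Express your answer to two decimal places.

CH3COOH ⇌ CH3COO- + H+
From the ICE table, Ka = x²/(0.00014 − x) = 1.8 × 10^-5.
x is not negligible relative to C₀; solve x² + 1.8e-05·x − 2.52e-09 = 0.
x = (−Ka + √(Ka² + 4·Ka·C₀))/2 = 4.20 × 10^-5 M
pH = −log(4.20 × 10^-5) = 4.38

pH = 4.38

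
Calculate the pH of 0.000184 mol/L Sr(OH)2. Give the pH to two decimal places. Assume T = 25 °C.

pH = 10.57

Sr(OH)2 is a strong base (each formula unit releases 2 OH-); [OH-] = 0.000368 M.
pOH = -log(0.000368) = 3.43
pH = 14.00 - 3.43 = 10.57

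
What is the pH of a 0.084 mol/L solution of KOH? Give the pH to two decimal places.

pH = 12.92

KOH is a strong base; [OH-] = 0.084 M.
pOH = -log(0.084) = 1.08
pH = 14.00 - 1.08 = 12.92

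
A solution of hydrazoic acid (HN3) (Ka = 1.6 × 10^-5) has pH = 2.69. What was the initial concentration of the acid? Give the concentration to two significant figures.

C₀ = 2.6 × 10^-1 M

[H+] = 10^(-2.69) = 2.04 × 10^-3 M = x
Ka = x²/(C₀ − x) ⇒ C₀ = x + x²/Ka
C₀ = 2.04 × 10^-3 + (2.04 × 10^-3)²/(1.6 × 10^-5) = 2.62 × 10^-1 M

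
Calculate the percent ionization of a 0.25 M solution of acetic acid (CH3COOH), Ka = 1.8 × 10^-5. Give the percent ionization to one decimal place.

CH3COOH ⇌ CH3COO- + H+; let x = [H+] at equilibrium.
x ≈ √(Ka·C₀) = √(1.8 × 10^-5 × 0.25) = 2.12 × 10^-3 M
Fraction ionized = 2.12 × 10^-3 / 0.25 = 0.0085 → 0.8%

0.8%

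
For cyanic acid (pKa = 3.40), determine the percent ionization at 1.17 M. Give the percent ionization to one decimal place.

HOCN ⇌ OCN- + H+; let x = [H+] at equilibrium.
Ka = 10^(−3.40) = 3.98 × 10^-4
x ≈ √(Ka·C₀) = √(3.98 × 10^-4 × 1.17) = 2.16 × 10^-2 M
Fraction ionized = 2.16 × 10^-2 / 1.17 = 0.0185 → 1.8%

1.8%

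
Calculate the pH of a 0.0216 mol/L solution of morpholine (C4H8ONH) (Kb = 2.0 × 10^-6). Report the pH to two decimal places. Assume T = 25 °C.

pH = 10.32

C4H8ONH + H2O ⇌ C4H8ONH2+ + OH-
Let x = [OH-] at equilibrium. Kb = x²/(0.0216 − x).
Since Kb ≪ C₀, x ≈ √(Kb·C₀) = 2.08 × 10^-4 M.
Check: 0.96% ionized — well under 5%, approximation valid.
pOH = −log(2.08 × 10^-4) = 3.68; pH = 14.00 − 3.68 = 10.32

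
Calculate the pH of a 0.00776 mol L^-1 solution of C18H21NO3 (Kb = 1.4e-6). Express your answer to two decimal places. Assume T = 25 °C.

pH = 10.02

C18H21NO3 + H2O ⇌ C18H22NO3+ + OH-
Let x = [OH-] at equilibrium. Kb = x²/(0.00776 − x).
Since Kb ≪ C₀, x ≈ √(Kb·C₀) = 1.04 × 10^-4 M.
pOH = −log(1.04 × 10^-4) = 3.98; pH = 14.00 − 3.98 = 10.02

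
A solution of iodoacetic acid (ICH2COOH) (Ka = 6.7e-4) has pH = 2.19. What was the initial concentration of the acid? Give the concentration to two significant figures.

C₀ = 6.9 × 10^-2 M

[H+] = 10^(-2.19) = 6.46 × 10^-3 M = x
Ka = x²/(C₀ − x) ⇒ C₀ = x + x²/Ka
C₀ = 6.46 × 10^-3 + (6.46 × 10^-3)²/(6.7 × 10^-4) = 6.87 × 10^-2 M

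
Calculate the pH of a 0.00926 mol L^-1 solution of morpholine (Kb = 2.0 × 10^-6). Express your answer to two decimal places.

C4H8ONH + H2O ⇌ C4H8ONH2+ + OH-
Kb = x²/(0.00926 − x) = 2.0 × 10^-6
Since Kb ≪ C₀, x ≈ √(Kb·C₀) = 1.36 × 10^-4 M.
pOH = 3.87, so pH = 14.00 − pOH = 10.13

pH = 10.13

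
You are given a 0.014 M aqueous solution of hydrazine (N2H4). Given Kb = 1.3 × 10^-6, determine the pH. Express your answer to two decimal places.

N2H4 + H2O ⇌ N2H5+ + OH-
From the ICE table, Kb = x²/(0.014 − x) = 1.3 × 10^-6.
Since Kb ≪ C₀, x ≈ √(Kb·C₀) = 1.35 × 10^-4 M.
pOH = −log(1.35 × 10^-4) = 3.87; pH = 14.00 − 3.87 = 10.13

pH = 10.13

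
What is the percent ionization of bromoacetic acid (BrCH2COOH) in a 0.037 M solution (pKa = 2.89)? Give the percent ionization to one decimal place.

BrCH2COOH ⇌ BrCH2COO- + H+; let x = [H+] at equilibrium.
Ka = 10^(−2.89) = 1.29 × 10^-3
Ka = x²/(C₀ − x); solving the quadratic gives x = 6.29 × 10^-3 M.
% ionization = x/C₀ × 100% = 6.29 × 10^-3/0.037 × 100% = 17.0%

17.0%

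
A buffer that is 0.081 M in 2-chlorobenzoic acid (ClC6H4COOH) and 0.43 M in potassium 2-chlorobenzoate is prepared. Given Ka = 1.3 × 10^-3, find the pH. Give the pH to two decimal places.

pKa = −log(1.3 × 10^-3) = 2.886
Using pH = pKa + log([base]/[acid]) with [base]/[acid] = 0.43/0.081:
pH = 2.886 + (+0.725) = 3.61

pH = 3.61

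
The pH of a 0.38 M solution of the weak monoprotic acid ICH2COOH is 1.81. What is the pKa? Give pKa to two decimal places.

pKa = 3.18

[H+] = 10^(-1.81) = 1.55 × 10^-2 M
At equilibrium [HA] = 0.38 − 1.55 × 10^-2 = 3.64 × 10^-1 M
Ka = [H+][A-]/[HA] = (1.55 × 10^-2)² / 3.64 × 10^-1 = 6.60 × 10^-4
pKa = -log(6.60 × 10^-4) = 3.18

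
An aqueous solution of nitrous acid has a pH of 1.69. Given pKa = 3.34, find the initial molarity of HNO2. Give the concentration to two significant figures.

[H+] = 10^(-1.69) = 2.04 × 10^-2 M = x
Ka = 10^(−3.34) = 4.57 × 10^-4
Ka = x²/(C₀ − x) ⇒ C₀ = x + x²/Ka
C₀ = 2.04 × 10^-2 + (2.04 × 10^-2)²/(4.57 × 10^-4) = 9.31 × 10^-1 M

C₀ = 9.3 × 10^-1 M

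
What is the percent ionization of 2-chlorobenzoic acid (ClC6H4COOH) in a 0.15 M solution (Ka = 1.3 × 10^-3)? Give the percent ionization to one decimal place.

8.9%

ClC6H4COOH ⇌ ClC6H4COO- + H+; let x = [H+] at equilibrium.
Ka = x²/(C₀ − x); solving the quadratic gives x = 1.33 × 10^-2 M.
Fraction ionized = 1.33 × 10^-2 / 0.15 = 0.0887 → 8.9%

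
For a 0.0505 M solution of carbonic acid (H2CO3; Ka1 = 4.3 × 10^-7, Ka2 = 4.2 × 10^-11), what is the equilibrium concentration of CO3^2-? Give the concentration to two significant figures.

First ionization gives [H+] ≈ [HCO3-] = 1.47 × 10^-4 M.
Second step: Ka2 = [H+][CO3^2-]/[HCO3-] ≈ [CO3^2-] (since [H+] ≈ [HCO3-]).
So [CO3^2-] ≈ Ka2.

4.2 × 10^-11 M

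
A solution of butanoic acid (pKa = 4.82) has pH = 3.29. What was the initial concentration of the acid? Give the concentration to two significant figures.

C₀ = 1.8 × 10^-2 M

[H+] = 10^(-3.29) = 5.13 × 10^-4 M = x
Ka = 10^(−4.82) = 1.51 × 10^-5
Ka = x²/(C₀ − x) ⇒ C₀ = x + x²/Ka
C₀ = 5.13 × 10^-4 + (5.13 × 10^-4)²/(1.51 × 10^-5) = 1.79 × 10^-2 M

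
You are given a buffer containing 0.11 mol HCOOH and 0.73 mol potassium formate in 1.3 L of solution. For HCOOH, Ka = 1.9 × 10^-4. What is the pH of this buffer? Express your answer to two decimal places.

pKa = −log(1.9 × 10^-4) = 3.721
Henderson–Hasselbalch: pH = pKa + log([HCOO-]/[HCOOH]) = 3.721 + log(0.73/0.11)
pH = 3.721 + (+0.822) = 4.54

pH = 4.54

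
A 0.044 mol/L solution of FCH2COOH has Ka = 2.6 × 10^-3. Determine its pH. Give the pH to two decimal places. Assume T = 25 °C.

FCH2COOH ⇌ FCH2COO- + H+
Let x = [H+] at equilibrium. Ka = x²/(0.044 − x).
x is not negligible relative to C₀; solve x² + 0.0026·x − 0.000114 = 0.
x = (−Ka + √(Ka² + 4·Ka·C₀))/2 = 9.47 × 10^-3 M
pH = −log[H+] = −log(9.47 × 10^-3) = 2.02

pH = 2.02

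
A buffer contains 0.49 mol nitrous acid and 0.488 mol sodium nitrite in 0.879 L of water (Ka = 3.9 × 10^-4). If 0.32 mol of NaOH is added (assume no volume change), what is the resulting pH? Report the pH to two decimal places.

After neutralization: n(HNO2) = 0.17 mol, n(NO2-) = 0.808 mol.
pKa = −log(3.9 × 10^-4) = 3.409
Henderson–Hasselbalch with mole ratio 0.808/0.17: pH = 3.409 + (+0.677)

pH = 4.09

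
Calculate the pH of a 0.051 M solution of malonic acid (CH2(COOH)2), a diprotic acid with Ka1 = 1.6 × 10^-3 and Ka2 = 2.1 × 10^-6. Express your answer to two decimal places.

Ka1 ≫ Ka2, so treat the first dissociation as the only significant source of H+.
Ka1 = x²/(0.051 − x) = 1.6 × 10^-3
Solving the quadratic: x = (−Ka1 + √(Ka1² + 4·Ka1·C₀))/2 = 8.27 × 10^-3 M
pH = −log(8.27 × 10^-3) = 2.08

pH = 2.08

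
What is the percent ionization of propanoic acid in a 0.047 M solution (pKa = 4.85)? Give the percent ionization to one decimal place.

CH3CH2COOH ⇌ CH3CH2COO- + H+; let x = [H+] at equilibrium.
Ka = 10^(−4.85) = 1.41 × 10^-5
x ≈ √(Ka·C₀) = √(1.41 × 10^-5 × 0.047) = 8.14 × 10^-4 M
Fraction ionized = 8.14 × 10^-4 / 0.047 = 0.0173 → 1.7%

1.7%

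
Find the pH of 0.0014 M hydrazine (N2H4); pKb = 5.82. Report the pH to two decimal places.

N2H4 + H2O ⇌ N2H5+ + OH-
Kb = 10^(−5.82) = 1.51 × 10^-6
Kb = x²/(0.0014 − x) = 1.51 × 10^-6
Since Kb ≪ C₀, x ≈ √(Kb·C₀) = 4.60 × 10^-5 M.
Check: 3.3% ionized — well under 5%, approximation valid.
pOH = −log(4.60 × 10^-5) = 4.34; pH = 14.00 − 4.34 = 9.66

pH = 9.66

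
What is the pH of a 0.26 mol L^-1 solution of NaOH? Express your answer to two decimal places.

pH = 13.41

NaOH is a strong base; [OH-] = 0.26 M.
pOH = -log(0.26) = 0.59
pH = 14.00 - 0.59 = 13.41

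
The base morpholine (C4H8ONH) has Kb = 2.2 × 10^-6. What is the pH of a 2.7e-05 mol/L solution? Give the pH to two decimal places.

pH = 8.83

C4H8ONH + H2O ⇌ C4H8ONH2+ + OH-
From the ICE table, Kb = [OH-]²/(2.7e-05 − [OH-]) = 2.2 × 10^-6.
Here C₀/Kb ≈ 12.3, so the small-[OH-] approximation fails. Use the quadratic:
[OH-] = [−2.2e-06 + √(2.2e-06² + 2.38e-10)]/2 = 6.69 × 10^-6 M
pOH = 5.17, so pH = 14.00 − pOH = 8.83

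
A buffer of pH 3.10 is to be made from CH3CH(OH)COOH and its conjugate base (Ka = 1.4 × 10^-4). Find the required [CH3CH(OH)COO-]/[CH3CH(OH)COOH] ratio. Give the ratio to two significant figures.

pKa = -log(1.4 × 10^-4) = 3.854
pH = pKa + log(r) ⇒ log(r) = 3.10 − 3.854 = -0.754
r = [CH3CH(OH)COO-]/[CH3CH(OH)COOH] = 10^(-0.754) = 0.176

ratio = 0.18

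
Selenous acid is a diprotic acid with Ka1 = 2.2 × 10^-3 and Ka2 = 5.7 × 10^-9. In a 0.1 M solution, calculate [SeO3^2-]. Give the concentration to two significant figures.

5.7 × 10^-9 M

First ionization gives [H+] ≈ [HSeO3-] = 1.38 × 10^-2 M.
Second step: Ka2 = [H+][SeO3^2-]/[HSeO3-] ≈ [SeO3^2-] (since [H+] ≈ [HSeO3-]).
So [SeO3^2-] ≈ Ka2.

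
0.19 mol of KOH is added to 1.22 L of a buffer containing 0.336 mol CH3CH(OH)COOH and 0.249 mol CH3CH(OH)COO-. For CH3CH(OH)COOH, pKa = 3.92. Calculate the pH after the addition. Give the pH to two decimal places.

OH- converts CH3CH(OH)COOH to CH3CH(OH)COO-: CH3CH(OH)COOH → 0.146 mol, CH3CH(OH)COO- → 0.439 mol.
pH = pKa + log(n_CH3CH(OH)COO-/n_CH3CH(OH)COOH) = 3.92 + log(0.439/0.146) = 3.92 + (+0.478)

pH = 4.40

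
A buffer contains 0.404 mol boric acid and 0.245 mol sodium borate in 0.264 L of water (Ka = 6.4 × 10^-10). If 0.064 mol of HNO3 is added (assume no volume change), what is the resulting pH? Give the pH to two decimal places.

After neutralization: n(B(OH)3) = 0.468 mol, n(B(OH)4-) = 0.181 mol.
pKa = −log(6.4 × 10^-10) = 9.194
pH = pKa + log(n_B(OH)4-/n_B(OH)3) = 9.194 + log(0.181/0.468) = 9.194 + (-0.413)

pH = 8.78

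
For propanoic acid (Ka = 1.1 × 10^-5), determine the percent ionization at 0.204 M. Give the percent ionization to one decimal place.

CH3CH2COOH ⇌ CH3CH2COO- + H+; let x = [H+] at equilibrium.
x ≈ √(Ka·C₀) = √(1.1 × 10^-5 × 0.204) = 1.50 × 10^-3 M
% ionization = x/C₀ × 100% = 1.50 × 10^-3/0.204 × 100% = 0.7%

0.7%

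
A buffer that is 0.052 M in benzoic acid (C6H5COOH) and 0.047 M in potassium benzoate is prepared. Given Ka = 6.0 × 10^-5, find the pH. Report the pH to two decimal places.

pKa = −log(6.0 × 10^-5) = 4.222
Using pH = pKa + log([base]/[acid]) with [base]/[acid] = 0.047/0.052:
pH = 4.222 + (-0.044) = 4.18

pH = 4.18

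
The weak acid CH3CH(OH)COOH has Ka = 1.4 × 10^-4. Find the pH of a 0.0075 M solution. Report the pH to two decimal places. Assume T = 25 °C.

CH3CH(OH)COOH ⇌ CH3CH(OH)COO- + H+
Ka = [H+]²/(0.0075 − [H+]) = 1.4 × 10^-4
[H+] is not negligible relative to C₀; solve [H+]² + 0.00014·[H+] − 1.05e-06 = 0.
[H+] = [−0.00014 + √(0.00014² + 4.2e-06)]/2 = 9.57 × 10^-4 M
pH = −log(9.57 × 10^-4) = 3.02

pH = 3.02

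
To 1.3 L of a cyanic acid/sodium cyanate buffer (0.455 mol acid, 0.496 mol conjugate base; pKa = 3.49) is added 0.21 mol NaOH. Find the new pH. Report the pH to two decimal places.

After neutralization: n(HOCN) = 0.245 mol, n(OCN-) = 0.706 mol.
Henderson–Hasselbalch with mole ratio 0.706/0.245: pH = 3.49 + (+0.460)

pH = 3.95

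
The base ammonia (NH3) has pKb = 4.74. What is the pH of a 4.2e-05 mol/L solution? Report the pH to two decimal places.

pH = 9.30

NH3 + H2O ⇌ NH4+ + OH-
Kb = 10^(−4.74) = 1.82 × 10^-5
From the ICE table, Kb = x²/(4.2e-05 − x) = 1.82 × 10^-5.
Here C₀/Kb ≈ 2.31, so the small-x approximation fails. Use the quadratic:
x = (−Kb + √(Kb² + 4·Kb·C₀))/2 = 2.00 × 10^-5 M
pOH = −log(2.00 × 10^-5) = 4.70; pH = 14.00 − 4.70 = 9.30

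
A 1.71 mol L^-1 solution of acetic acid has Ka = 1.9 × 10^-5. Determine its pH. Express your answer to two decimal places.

pH = 2.24

CH3COOH ⇌ CH3COO- + H+
From the ICE table, Ka = [H+]²/(1.71 − [H+]) = 1.9 × 10^-5.
Assume [H+] ≪ 1.71: [H+] ≈ √(1.9 × 10^-5 × 1.71) = 5.70 × 10^-3 M
pH = −log[H+] = −log(5.70 × 10^-3) = 2.24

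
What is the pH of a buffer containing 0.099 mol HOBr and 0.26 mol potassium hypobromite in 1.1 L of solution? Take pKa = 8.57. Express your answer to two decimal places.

Using pH = pKa + log([base]/[acid]) with [base]/[acid] = 0.26/0.099:
pH = 8.57 + (+0.419) = 8.99

pH = 8.99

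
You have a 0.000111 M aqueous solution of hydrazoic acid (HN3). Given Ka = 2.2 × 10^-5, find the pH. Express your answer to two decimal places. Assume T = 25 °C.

pH = 4.40

HN3 ⇌ N3- + H+
From the ICE table, Ka = [H+]²/(0.000111 − [H+]) = 2.2 × 10^-5.
The 5% rule fails; solving [H+]² + Ka·[H+] − Ka·C₀ = 0 exactly:
[H+] = [−2.2e-05 + √(2.2e-05² + 9.77e-09)]/2 = 3.96 × 10^-5 M
pH = −log[H+] = −log(3.96 × 10^-5) = 4.40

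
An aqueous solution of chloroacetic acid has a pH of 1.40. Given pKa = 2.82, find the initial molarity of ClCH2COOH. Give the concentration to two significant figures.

[H+] = 10^(-1.40) = 3.98 × 10^-2 M = x
Ka = 10^(−2.82) = 1.51 × 10^-3
Ka = x²/(C₀ − x) ⇒ C₀ = x + x²/Ka
C₀ = 3.98 × 10^-2 + (3.98 × 10^-2)²/(1.51 × 10^-3) = 1.09 M

C₀ = 1.1 M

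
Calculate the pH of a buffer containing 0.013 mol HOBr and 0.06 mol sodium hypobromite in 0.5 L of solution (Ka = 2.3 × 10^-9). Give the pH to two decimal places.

pH = 9.30

pKa = −log(2.3 × 10^-9) = 8.638
Henderson–Hasselbalch: pH = pKa + log([OBr-]/[HOBr]) = 8.638 + log(0.06/0.013)
pH = 8.638 + (+0.664) = 9.30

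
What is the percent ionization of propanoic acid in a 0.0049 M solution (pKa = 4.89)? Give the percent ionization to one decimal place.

CH3CH2COOH ⇌ CH3CH2COO- + H+; let x = [H+] at equilibrium.
Ka = 10^(−4.89) = 1.29 × 10^-5
Solve x² + 1.29e-05x − 6.32e-08 = 0 → x = 2.45 × 10^-4 M
Fraction ionized = 2.45 × 10^-4 / 0.0049 = 0.0500 → 5.0%

5.0%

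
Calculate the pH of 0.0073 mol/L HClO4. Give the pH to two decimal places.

HClO4 is a strong acid and dissociates completely, so [H+] = 0.0073 M.
pH = -log(0.0073) = 2.14

pH = 2.14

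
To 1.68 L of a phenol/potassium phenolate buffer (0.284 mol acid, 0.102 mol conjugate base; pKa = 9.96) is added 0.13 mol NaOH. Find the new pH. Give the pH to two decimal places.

pH = 10.14

After neutralization: n(C6H5OH) = 0.154 mol, n(C6H5O-) = 0.232 mol.
Henderson–Hasselbalch with mole ratio 0.232/0.154: pH = 9.96 + (+0.178)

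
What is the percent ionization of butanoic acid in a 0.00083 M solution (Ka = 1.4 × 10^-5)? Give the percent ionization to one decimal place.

12.2%

CH3(CH2)2COOH ⇌ CH3(CH2)2COO- + H+; let x = [H+] at equilibrium.
Solve x² + 1.4e-05x − 1.16e-08 = 0 → x = 1.01 × 10^-4 M
Fraction ionized = 1.01 × 10^-4 / 0.00083 = 0.1217 → 12.2%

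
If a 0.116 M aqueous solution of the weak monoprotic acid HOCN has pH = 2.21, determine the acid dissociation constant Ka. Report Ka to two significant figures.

[H+] = 10^(-2.21) = 6.17 × 10^-3 M
At equilibrium [HA] = 0.116 − 6.17 × 10^-3 = 1.10 × 10^-1 M
Ka = [H+][A-]/[HA] = (6.17 × 10^-3)² / 1.10 × 10^-1 = 3.5 × 10^-4

Ka = 3.5 × 10^-4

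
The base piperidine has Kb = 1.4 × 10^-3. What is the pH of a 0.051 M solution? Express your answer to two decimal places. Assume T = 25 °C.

pH = 11.89

C5H10NH + H2O ⇌ C5H10NH2+ + OH-
From the ICE table, Kb = x²/(0.051 − x) = 1.4 × 10^-3.
x is not negligible relative to C₀; solve x² + 0.0014·x − 7.14e-05 = 0.
x = [−0.0014 + √(0.0014² + 0.000286)]/2 = 7.78 × 10^-3 M
pOH = −log(7.78 × 10^-3) = 2.11; pH = 14.00 − 2.11 = 11.89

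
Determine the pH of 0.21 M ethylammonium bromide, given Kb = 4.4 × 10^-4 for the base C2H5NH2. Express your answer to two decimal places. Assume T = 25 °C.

C2H5NH3+ is the conjugate acid of the weak base C2H5NH2.
Ka = Kw/Kb = 1.0×10^-14 / 4.4 × 10^-4 = 2.27 × 10^-11
Ka = x²/(0.21 − x) = 2.27 × 10^-11
Assume x ≪ 0.21: x ≈ √(2.27 × 10^-11 × 0.21) = 2.18 × 10^-6 M
Check: 0.001% ionized — well under 5%, approximation valid.
pH = −log[H+] = −log(2.18 × 10^-6) = 5.66

pH = 5.66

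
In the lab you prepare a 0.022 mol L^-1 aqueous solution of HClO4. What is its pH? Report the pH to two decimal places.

pH = 1.66

HClO4 is a strong acid and dissociates completely, so [H+] = 0.022 M.
pH = -log(0.022) = 1.66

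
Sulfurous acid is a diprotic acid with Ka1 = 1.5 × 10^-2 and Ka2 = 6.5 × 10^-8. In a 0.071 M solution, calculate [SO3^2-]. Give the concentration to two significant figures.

6.5 × 10^-8 M

First ionization gives [H+] ≈ [HSO3-] = 2.60 × 10^-2 M.
Second step: Ka2 = [H+][SO3^2-]/[HSO3-] ≈ [SO3^2-] (since [H+] ≈ [HSO3-]).
So [SO3^2-] ≈ Ka2.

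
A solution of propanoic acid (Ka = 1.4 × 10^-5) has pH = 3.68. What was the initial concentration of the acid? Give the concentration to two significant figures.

[H+] = 10^(-3.68) = 2.09 × 10^-4 M = x
Ka = x²/(C₀ − x) ⇒ C₀ = x + x²/Ka
C₀ = 2.09 × 10^-4 + (2.09 × 10^-4)²/(1.4 × 10^-5) = 3.33 × 10^-3 M

C₀ = 3.3 × 10^-3 M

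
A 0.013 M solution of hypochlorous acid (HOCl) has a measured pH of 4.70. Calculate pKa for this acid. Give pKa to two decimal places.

[H+] = 10^(-4.70) = 2.00 × 10^-5 M
At equilibrium [HA] = 0.013 − 2.00 × 10^-5 = 1.30 × 10^-2 M
Ka = [H+][A-]/[HA] = (2.00 × 10^-5)² / 1.30 × 10^-2 = 3.08 × 10^-8
pKa = -log(3.08 × 10^-8) = 7.51

pKa = 7.51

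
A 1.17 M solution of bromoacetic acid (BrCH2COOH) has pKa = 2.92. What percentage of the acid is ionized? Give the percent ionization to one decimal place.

3.2%

BrCH2COOH ⇌ BrCH2COO- + H+; let x = [H+] at equilibrium.
Ka = 10^(−2.92) = 1.20 × 10^-3
x ≈ √(Ka·C₀) = √(1.20 × 10^-3 × 1.17) = 3.75 × 10^-2 M
Fraction ionized = 3.75 × 10^-2 / 1.17 = 0.0321 → 3.2%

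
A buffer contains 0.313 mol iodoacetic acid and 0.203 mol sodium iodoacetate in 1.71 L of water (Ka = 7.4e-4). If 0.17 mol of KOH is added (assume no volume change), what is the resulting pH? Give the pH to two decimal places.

pH = 3.55

After neutralization: n(ICH2COOH) = 0.143 mol, n(ICH2COO-) = 0.373 mol.
pKa = −log(7.4 × 10^-4) = 3.131
pH = pKa + log([A⁻]/[HA]) = 3.131 + log(0.373/0.143) = 3.131 +0.416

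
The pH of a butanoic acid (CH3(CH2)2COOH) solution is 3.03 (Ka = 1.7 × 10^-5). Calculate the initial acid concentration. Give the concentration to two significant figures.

[H+] = 10^(-3.03) = 9.33 × 10^-4 M = x
Ka = x²/(C₀ − x) ⇒ C₀ = x + x²/Ka
C₀ = 9.33 × 10^-4 + (9.33 × 10^-4)²/(1.7 × 10^-5) = 5.21 × 10^-2 M

C₀ = 5.2 × 10^-2 M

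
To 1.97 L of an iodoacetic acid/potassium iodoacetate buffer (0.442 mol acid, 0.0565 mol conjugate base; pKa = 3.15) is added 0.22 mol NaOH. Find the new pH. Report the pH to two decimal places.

After neutralization: n(ICH2COOH) = 0.222 mol, n(ICH2COO-) = 0.277 mol.
pH = pKa + log(n_ICH2COO-/n_ICH2COOH) = 3.15 + log(0.277/0.222) = 3.15 + (+0.096)

pH = 3.25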